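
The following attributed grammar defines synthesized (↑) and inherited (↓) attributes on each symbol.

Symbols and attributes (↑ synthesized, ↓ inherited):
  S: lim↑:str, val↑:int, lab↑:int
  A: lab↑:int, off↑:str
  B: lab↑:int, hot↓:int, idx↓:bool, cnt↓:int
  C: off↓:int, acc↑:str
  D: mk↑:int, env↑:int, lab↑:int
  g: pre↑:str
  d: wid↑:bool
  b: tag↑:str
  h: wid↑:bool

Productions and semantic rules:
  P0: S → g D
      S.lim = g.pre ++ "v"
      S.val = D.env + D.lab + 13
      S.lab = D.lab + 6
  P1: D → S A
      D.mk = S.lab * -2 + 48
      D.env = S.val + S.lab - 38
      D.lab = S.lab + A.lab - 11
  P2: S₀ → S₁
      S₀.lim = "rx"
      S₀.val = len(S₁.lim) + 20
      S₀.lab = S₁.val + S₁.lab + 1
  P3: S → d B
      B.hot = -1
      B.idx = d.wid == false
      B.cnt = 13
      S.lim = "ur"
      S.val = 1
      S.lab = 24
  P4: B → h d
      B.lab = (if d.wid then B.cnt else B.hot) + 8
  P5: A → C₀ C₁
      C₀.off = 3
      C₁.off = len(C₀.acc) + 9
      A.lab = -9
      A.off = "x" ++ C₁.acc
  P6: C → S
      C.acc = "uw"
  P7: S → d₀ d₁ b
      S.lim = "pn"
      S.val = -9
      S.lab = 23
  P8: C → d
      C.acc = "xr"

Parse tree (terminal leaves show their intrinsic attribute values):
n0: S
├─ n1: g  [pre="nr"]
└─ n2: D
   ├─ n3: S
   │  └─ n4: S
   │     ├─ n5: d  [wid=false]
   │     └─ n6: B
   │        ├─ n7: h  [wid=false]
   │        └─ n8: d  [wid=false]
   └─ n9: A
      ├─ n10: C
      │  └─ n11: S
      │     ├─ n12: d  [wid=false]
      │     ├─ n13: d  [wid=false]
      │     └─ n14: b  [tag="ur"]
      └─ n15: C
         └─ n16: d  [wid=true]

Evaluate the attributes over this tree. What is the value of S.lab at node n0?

12

1. n1.pre = "nr"  [terminal]
2. n5.wid = false  [terminal]
3. n6.hot = -1  [-1]
4. n6.idx = true  [d.wid == false]
5. n6.cnt = 13  [13]
6. n7.wid = false  [terminal]
7. n8.wid = false  [terminal]
8. n6.lab = 7  [(if d.wid then B.cnt else B.hot) + 8]
9. n4.lim = "ur"  ["ur"]
10. n4.val = 1  [1]
11. n4.lab = 24  [24]
12. n3.lim = "rx"  ["rx"]
13. n3.val = 22  [len(S₁.lim) + 20]
14. n3.lab = 26  [S₁.val + S₁.lab + 1]
15. n10.off = 3  [3]
16. n12.wid = false  [terminal]
17. n13.wid = false  [terminal]
18. n14.tag = "ur"  [terminal]
19. n11.lim = "pn"  ["pn"]
20. n11.val = -9  [-9]
21. n11.lab = 23  [23]
22. n10.acc = "uw"  ["uw"]
23. n15.off = 11  [len(C₀.acc) + 9]
24. n16.wid = true  [terminal]
25. n15.acc = "xr"  ["xr"]
26. n9.lab = -9  [-9]
27. n9.off = "xxr"  ["x" ++ C₁.acc]
28. n2.mk = -4  [S.lab * -2 + 48]
29. n2.env = 10  [S.val + S.lab - 38]
30. n2.lab = 6  [S.lab + A.lab - 11]
31. n0.lim = "nrv"  [g.pre ++ "v"]
32. n0.val = 29  [D.env + D.lab + 13]
33. n0.lab = 12  [D.lab + 6]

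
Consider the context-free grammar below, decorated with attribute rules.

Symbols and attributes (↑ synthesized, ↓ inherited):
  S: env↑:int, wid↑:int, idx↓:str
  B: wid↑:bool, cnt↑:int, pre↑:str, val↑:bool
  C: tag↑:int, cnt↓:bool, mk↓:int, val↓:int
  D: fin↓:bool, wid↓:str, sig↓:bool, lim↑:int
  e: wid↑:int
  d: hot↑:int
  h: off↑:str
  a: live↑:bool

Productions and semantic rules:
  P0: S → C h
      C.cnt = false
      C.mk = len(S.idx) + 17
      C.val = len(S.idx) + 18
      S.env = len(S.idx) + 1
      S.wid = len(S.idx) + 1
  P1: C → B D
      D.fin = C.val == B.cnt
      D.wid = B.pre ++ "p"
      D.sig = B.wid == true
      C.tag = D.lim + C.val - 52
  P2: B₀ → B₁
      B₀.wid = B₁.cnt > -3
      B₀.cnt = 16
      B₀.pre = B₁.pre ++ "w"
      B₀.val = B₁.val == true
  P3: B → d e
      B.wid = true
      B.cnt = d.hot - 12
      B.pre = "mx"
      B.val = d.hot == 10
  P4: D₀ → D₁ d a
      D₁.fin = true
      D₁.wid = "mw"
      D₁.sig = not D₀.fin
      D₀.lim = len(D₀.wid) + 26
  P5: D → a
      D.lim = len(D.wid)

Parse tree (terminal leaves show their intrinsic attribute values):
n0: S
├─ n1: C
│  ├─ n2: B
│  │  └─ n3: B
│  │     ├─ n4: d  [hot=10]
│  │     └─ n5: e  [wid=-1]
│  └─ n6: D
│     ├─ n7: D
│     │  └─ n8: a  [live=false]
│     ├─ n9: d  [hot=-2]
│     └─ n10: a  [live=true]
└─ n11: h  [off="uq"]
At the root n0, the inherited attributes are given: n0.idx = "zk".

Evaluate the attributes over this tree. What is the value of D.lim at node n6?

30

1. n0.idx = "zk"  [given at root]
2. n1.cnt = false  [false]
3. n1.mk = 19  [len(S.idx) + 17]
4. n1.val = 20  [len(S.idx) + 18]
5. n4.hot = 10  [terminal]
6. n5.wid = -1  [terminal]
7. n3.wid = true  [true]
8. n3.cnt = -2  [d.hot - 12]
9. n3.pre = "mx"  ["mx"]
10. n3.val = true  [d.hot == 10]
11. n2.wid = true  [B₁.cnt > -3]
12. n2.cnt = 16  [16]
13. n2.pre = "mxw"  [B₁.pre ++ "w"]
14. n2.val = true  [B₁.val == true]
15. n6.fin = false  [C.val == B.cnt]
16. n6.wid = "mxwp"  [B.pre ++ "p"]
17. n6.sig = true  [B.wid == true]
18. n7.fin = true  [true]
19. n7.wid = "mw"  ["mw"]
20. n7.sig = true  [not D₀.fin]
21. n8.live = false  [terminal]
22. n7.lim = 2  [len(D.wid)]
23. n9.hot = -2  [terminal]
24. n10.live = true  [terminal]
25. n6.lim = 30  [len(D₀.wid) + 26]
26. n1.tag = -2  [D.lim + C.val - 52]
27. n11.off = "uq"  [terminal]
28. n0.env = 3  [len(S.idx) + 1]
29. n0.wid = 3  [len(S.idx) + 1]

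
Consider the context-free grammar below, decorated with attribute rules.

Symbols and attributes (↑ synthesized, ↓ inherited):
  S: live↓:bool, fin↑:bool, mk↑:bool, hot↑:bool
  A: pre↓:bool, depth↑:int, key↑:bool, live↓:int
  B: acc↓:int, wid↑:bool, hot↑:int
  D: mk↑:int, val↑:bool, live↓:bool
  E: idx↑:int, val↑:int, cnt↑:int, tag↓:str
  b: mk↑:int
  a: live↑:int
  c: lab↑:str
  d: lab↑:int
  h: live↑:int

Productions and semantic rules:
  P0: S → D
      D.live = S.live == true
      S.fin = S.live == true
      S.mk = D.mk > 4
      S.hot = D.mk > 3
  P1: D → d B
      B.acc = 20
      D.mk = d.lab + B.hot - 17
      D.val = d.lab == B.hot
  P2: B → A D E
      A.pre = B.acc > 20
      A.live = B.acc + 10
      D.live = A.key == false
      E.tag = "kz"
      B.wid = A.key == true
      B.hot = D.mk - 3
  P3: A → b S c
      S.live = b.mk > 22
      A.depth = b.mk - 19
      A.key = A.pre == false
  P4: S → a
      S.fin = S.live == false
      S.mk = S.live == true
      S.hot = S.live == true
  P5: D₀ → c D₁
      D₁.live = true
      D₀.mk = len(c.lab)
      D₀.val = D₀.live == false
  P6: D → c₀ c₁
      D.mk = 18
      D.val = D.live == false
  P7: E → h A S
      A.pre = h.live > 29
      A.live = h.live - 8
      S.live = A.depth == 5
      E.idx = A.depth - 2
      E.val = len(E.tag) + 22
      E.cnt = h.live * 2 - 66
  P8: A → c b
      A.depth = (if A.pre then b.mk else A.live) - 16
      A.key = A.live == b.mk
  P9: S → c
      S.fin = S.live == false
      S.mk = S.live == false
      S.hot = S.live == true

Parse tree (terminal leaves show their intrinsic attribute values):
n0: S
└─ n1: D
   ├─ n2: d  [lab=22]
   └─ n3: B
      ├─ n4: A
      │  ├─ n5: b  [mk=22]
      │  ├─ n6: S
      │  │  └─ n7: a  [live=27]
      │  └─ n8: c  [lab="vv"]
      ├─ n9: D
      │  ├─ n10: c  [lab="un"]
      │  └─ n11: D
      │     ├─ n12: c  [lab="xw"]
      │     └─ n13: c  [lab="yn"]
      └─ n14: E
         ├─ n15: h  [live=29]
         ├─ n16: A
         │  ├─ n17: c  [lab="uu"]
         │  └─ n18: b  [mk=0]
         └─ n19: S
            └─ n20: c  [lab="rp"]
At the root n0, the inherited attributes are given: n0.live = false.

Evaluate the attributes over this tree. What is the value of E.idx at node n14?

3

1. n0.live = false  [given at root]
2. n1.live = false  [S.live == true]
3. n2.lab = 22  [terminal]
4. n3.acc = 20  [20]
5. n4.pre = false  [B.acc > 20]
6. n4.live = 30  [B.acc + 10]
7. n5.mk = 22  [terminal]
8. n6.live = false  [b.mk > 22]
9. n7.live = 27  [terminal]
10. n6.fin = true  [S.live == false]
11. n6.mk = false  [S.live == true]
12. n6.hot = false  [S.live == true]
13. n8.lab = "vv"  [terminal]
14. n4.depth = 3  [b.mk - 19]
15. n4.key = true  [A.pre == false]
16. n9.live = false  [A.key == false]
17. n10.lab = "un"  [terminal]
18. n11.live = true  [true]
19. n12.lab = "xw"  [terminal]
20. n13.lab = "yn"  [terminal]
21. n11.mk = 18  [18]
22. n11.val = false  [D.live == false]
23. n9.mk = 2  [len(c.lab)]
24. n9.val = true  [D₀.live == false]
25. n14.tag = "kz"  ["kz"]
26. n15.live = 29  [terminal]
27. n16.pre = false  [h.live > 29]
28. n16.live = 21  [h.live - 8]
29. n17.lab = "uu"  [terminal]
30. n18.mk = 0  [terminal]
31. n16.depth = 5  [(if A.pre then b.mk else A.live) - 16]
32. n16.key = false  [A.live == b.mk]
33. n19.live = true  [A.depth == 5]
34. n20.lab = "rp"  [terminal]
35. n19.fin = false  [S.live == false]
36. n19.mk = false  [S.live == false]
37. n19.hot = true  [S.live == true]
38. n14.idx = 3  [A.depth - 2]
39. n14.val = 24  [len(E.tag) + 22]
40. n14.cnt = -8  [h.live * 2 - 66]
41. n3.wid = true  [A.key == true]
42. n3.hot = -1  [D.mk - 3]
43. n1.mk = 4  [d.lab + B.hot - 17]
44. n1.val = false  [d.lab == B.hot]
45. n0.fin = false  [S.live == true]
46. n0.mk = false  [D.mk > 4]
47. n0.hot = true  [D.mk > 3]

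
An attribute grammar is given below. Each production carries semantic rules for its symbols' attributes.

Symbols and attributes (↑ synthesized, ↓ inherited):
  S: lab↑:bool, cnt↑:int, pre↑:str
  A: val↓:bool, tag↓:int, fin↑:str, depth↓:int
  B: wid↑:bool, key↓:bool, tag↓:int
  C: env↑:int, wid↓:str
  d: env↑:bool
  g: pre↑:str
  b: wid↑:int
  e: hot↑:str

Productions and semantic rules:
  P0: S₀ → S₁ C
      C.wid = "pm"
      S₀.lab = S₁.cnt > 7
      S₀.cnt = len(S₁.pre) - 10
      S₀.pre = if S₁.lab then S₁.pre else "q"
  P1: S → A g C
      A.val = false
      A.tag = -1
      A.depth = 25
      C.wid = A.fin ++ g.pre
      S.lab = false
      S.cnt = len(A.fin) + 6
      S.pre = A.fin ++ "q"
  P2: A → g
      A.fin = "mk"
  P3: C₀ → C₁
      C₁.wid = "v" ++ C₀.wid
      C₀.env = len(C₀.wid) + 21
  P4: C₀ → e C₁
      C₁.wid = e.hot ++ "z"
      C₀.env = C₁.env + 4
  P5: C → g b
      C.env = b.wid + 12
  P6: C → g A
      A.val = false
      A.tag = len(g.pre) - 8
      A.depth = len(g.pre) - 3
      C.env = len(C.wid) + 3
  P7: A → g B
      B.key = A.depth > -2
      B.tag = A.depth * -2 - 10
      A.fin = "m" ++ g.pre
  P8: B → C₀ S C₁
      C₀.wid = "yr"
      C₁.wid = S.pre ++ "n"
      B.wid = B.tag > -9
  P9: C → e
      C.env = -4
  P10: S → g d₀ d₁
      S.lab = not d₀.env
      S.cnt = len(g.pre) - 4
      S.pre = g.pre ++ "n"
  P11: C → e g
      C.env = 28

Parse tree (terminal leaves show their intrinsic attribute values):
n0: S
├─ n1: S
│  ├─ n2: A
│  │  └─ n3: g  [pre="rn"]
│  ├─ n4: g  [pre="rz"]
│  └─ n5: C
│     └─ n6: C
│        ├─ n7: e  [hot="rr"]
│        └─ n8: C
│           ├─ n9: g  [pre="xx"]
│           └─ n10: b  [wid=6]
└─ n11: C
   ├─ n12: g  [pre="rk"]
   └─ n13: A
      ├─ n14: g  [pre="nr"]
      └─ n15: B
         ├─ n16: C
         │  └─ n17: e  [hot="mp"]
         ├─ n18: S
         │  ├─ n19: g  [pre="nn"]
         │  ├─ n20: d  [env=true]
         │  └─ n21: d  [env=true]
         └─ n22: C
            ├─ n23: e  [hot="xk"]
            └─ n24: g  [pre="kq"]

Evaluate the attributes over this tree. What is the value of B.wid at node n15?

true

1. n2.val = false  [false]
2. n2.tag = -1  [-1]
3. n2.depth = 25  [25]
4. n3.pre = "rn"  [terminal]
5. n2.fin = "mk"  ["mk"]
6. n4.pre = "rz"  [terminal]
7. n5.wid = "mkrz"  [A.fin ++ g.pre]
8. n6.wid = "vmkrz"  ["v" ++ C₀.wid]
9. n7.hot = "rr"  [terminal]
10. n8.wid = "rrz"  [e.hot ++ "z"]
11. n9.pre = "xx"  [terminal]
12. n10.wid = 6  [terminal]
13. n8.env = 18  [b.wid + 12]
14. n6.env = 22  [C₁.env + 4]
15. n5.env = 25  [len(C₀.wid) + 21]
16. n1.lab = false  [false]
17. n1.cnt = 8  [len(A.fin) + 6]
18. n1.pre = "mkq"  [A.fin ++ "q"]
19. n11.wid = "pm"  ["pm"]
20. n12.pre = "rk"  [terminal]
21. n13.val = false  [false]
22. n13.tag = -6  [len(g.pre) - 8]
23. n13.depth = -1  [len(g.pre) - 3]
24. n14.pre = "nr"  [terminal]
25. n15.key = true  [A.depth > -2]
26. n15.tag = -8  [A.depth * -2 - 10]
27. n16.wid = "yr"  ["yr"]
28. n17.hot = "mp"  [terminal]
29. n16.env = -4  [-4]
30. n19.pre = "nn"  [terminal]
31. n20.env = true  [terminal]
32. n21.env = true  [terminal]
33. n18.lab = false  [not d₀.env]
34. n18.cnt = -2  [len(g.pre) - 4]
35. n18.pre = "nnn"  [g.pre ++ "n"]
36. n22.wid = "nnnn"  [S.pre ++ "n"]
37. n23.hot = "xk"  [terminal]
38. n24.pre = "kq"  [terminal]
39. n22.env = 28  [28]
40. n15.wid = true  [B.tag > -9]
41. n13.fin = "mnr"  ["m" ++ g.pre]
42. n11.env = 5  [len(C.wid) + 3]
43. n0.lab = true  [S₁.cnt > 7]
44. n0.cnt = -7  [len(S₁.pre) - 10]
45. n0.pre = "q"  [if S₁.lab then S₁.pre else "q"]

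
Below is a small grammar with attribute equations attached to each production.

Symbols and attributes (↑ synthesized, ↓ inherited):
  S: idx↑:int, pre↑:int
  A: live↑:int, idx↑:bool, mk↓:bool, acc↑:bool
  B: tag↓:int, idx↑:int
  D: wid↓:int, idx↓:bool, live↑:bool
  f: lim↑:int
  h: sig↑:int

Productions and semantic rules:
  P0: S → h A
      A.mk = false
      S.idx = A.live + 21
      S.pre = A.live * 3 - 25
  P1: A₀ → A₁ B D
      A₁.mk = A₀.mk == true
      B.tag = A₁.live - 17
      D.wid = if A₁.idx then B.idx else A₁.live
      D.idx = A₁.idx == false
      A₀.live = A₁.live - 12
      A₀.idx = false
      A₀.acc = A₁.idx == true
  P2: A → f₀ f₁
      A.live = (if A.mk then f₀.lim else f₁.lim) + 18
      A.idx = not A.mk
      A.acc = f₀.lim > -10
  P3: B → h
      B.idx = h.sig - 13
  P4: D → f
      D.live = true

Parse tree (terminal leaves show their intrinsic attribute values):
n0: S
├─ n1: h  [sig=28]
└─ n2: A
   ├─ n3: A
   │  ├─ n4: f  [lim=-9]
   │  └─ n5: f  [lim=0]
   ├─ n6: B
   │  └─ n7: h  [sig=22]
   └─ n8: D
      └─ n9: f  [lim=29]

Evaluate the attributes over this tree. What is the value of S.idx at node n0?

27

1. n1.sig = 28  [terminal]
2. n2.mk = false  [false]
3. n3.mk = false  [A₀.mk == true]
4. n4.lim = -9  [terminal]
5. n5.lim = 0  [terminal]
6. n3.live = 18  [(if A.mk then f₀.lim else f₁.lim) + 18]
7. n3.idx = true  [not A.mk]
8. n3.acc = true  [f₀.lim > -10]
9. n6.tag = 1  [A₁.live - 17]
10. n7.sig = 22  [terminal]
11. n6.idx = 9  [h.sig - 13]
12. n8.wid = 9  [if A₁.idx then B.idx else A₁.live]
13. n8.idx = false  [A₁.idx == false]
14. n9.lim = 29  [terminal]
15. n8.live = true  [true]
16. n2.live = 6  [A₁.live - 12]
17. n2.idx = false  [false]
18. n2.acc = true  [A₁.idx == true]
19. n0.idx = 27  [A.live + 21]
20. n0.pre = -7  [A.live * 3 - 25]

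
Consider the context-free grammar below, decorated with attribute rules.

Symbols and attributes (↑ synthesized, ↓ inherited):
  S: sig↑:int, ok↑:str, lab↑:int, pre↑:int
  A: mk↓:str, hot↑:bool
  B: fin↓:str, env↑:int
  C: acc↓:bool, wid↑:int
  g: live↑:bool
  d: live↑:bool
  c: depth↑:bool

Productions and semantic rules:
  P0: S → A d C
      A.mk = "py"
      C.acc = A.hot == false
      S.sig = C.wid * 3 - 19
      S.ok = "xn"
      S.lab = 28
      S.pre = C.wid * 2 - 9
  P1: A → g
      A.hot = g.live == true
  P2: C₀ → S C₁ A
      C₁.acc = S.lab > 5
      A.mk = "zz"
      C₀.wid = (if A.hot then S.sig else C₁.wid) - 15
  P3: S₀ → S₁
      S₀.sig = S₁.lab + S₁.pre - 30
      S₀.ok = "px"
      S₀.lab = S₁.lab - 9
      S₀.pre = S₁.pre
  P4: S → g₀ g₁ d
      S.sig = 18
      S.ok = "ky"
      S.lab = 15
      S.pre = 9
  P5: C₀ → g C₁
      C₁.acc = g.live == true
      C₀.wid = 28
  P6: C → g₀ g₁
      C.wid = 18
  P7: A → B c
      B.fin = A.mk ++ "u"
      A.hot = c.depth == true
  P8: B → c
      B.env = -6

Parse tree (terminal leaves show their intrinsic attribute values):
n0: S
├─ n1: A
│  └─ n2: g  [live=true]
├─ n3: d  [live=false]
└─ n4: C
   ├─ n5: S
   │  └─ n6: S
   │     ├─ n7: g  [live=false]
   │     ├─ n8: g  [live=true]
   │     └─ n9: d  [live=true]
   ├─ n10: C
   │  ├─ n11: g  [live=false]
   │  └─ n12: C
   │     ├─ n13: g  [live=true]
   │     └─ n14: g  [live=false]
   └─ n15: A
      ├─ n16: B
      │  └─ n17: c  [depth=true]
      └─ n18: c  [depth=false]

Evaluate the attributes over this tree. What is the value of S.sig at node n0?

20

1. n1.mk = "py"  ["py"]
2. n2.live = true  [terminal]
3. n1.hot = true  [g.live == true]
4. n3.live = false  [terminal]
5. n4.acc = false  [A.hot == false]
6. n7.live = false  [terminal]
7. n8.live = true  [terminal]
8. n9.live = true  [terminal]
9. n6.sig = 18  [18]
10. n6.ok = "ky"  ["ky"]
11. n6.lab = 15  [15]
12. n6.pre = 9  [9]
13. n5.sig = -6  [S₁.lab + S₁.pre - 30]
14. n5.ok = "px"  ["px"]
15. n5.lab = 6  [S₁.lab - 9]
16. n5.pre = 9  [S₁.pre]
17. n10.acc = true  [S.lab > 5]
18. n11.live = false  [terminal]
19. n12.acc = false  [g.live == true]
20. n13.live = true  [terminal]
21. n14.live = false  [terminal]
22. n12.wid = 18  [18]
23. n10.wid = 28  [28]
24. n15.mk = "zz"  ["zz"]
25. n16.fin = "zzu"  [A.mk ++ "u"]
26. n17.depth = true  [terminal]
27. n16.env = -6  [-6]
28. n18.depth = false  [terminal]
29. n15.hot = false  [c.depth == true]
30. n4.wid = 13  [(if A.hot then S.sig else C₁.wid) - 15]
31. n0.sig = 20  [C.wid * 3 - 19]
32. n0.ok = "xn"  ["xn"]
33. n0.lab = 28  [28]
34. n0.pre = 17  [C.wid * 2 - 9]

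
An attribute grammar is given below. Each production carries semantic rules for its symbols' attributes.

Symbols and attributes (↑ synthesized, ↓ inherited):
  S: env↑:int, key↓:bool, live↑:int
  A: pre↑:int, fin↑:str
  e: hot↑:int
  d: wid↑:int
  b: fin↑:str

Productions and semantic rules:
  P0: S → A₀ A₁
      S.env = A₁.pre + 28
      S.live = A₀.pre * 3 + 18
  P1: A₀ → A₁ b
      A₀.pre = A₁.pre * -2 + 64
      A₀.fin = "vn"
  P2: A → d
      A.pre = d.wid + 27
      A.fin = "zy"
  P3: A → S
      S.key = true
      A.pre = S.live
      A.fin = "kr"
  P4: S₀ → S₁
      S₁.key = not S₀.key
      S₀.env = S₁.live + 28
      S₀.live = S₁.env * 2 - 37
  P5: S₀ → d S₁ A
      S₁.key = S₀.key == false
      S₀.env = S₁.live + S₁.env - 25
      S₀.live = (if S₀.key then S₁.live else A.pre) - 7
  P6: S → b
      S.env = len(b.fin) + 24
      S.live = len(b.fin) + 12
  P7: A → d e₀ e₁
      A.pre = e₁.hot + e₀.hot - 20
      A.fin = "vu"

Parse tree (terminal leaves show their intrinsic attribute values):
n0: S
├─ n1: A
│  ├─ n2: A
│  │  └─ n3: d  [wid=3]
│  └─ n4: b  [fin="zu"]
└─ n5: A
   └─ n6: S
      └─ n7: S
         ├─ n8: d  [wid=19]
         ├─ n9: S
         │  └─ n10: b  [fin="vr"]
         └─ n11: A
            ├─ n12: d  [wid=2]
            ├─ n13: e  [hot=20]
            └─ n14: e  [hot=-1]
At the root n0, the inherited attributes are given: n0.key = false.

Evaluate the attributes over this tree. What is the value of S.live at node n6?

-7

1. n0.key = false  [given at root]
2. n3.wid = 3  [terminal]
3. n2.pre = 30  [d.wid + 27]
4. n2.fin = "zy"  ["zy"]
5. n4.fin = "zu"  [terminal]
6. n1.pre = 4  [A₁.pre * -2 + 64]
7. n1.fin = "vn"  ["vn"]
8. n6.key = true  [true]
9. n7.key = false  [not S₀.key]
10. n8.wid = 19  [terminal]
11. n9.key = true  [S₀.key == false]
12. n10.fin = "vr"  [terminal]
13. n9.env = 26  [len(b.fin) + 24]
14. n9.live = 14  [len(b.fin) + 12]
15. n12.wid = 2  [terminal]
16. n13.hot = 20  [terminal]
17. n14.hot = -1  [terminal]
18. n11.pre = -1  [e₁.hot + e₀.hot - 20]
19. n11.fin = "vu"  ["vu"]
20. n7.env = 15  [S₁.live + S₁.env - 25]
21. n7.live = -8  [(if S₀.key then S₁.live else A.pre) - 7]
22. n6.env = 20  [S₁.live + 28]
23. n6.live = -7  [S₁.env * 2 - 37]
24. n5.pre = -7  [S.live]
25. n5.fin = "kr"  ["kr"]
26. n0.env = 21  [A₁.pre + 28]
27. n0.live = 30  [A₀.pre * 3 + 18]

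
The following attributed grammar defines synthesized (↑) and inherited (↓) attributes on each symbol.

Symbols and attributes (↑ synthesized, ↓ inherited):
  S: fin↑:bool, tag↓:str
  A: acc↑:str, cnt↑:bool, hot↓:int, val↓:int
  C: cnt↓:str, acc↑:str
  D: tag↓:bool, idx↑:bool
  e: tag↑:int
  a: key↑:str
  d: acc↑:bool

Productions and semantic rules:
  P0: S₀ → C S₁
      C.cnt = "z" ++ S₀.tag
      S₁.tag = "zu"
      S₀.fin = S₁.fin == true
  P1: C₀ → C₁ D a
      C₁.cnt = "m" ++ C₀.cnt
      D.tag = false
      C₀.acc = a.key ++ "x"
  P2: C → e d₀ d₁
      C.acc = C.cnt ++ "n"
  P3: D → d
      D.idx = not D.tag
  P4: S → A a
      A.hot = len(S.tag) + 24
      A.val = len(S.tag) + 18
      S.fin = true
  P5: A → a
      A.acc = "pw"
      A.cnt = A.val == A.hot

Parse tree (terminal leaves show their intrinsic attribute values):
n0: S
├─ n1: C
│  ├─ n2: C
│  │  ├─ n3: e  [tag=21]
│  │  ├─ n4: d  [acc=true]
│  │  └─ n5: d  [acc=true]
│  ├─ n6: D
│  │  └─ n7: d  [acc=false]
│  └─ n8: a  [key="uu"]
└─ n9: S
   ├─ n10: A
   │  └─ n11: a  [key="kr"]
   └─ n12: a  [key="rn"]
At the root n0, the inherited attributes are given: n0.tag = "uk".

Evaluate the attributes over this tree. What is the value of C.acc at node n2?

"mzukn"

1. n0.tag = "uk"  [given at root]
2. n1.cnt = "zuk"  ["z" ++ S₀.tag]
3. n2.cnt = "mzuk"  ["m" ++ C₀.cnt]
4. n3.tag = 21  [terminal]
5. n4.acc = true  [terminal]
6. n5.acc = true  [terminal]
7. n2.acc = "mzukn"  [C.cnt ++ "n"]
8. n6.tag = false  [false]
9. n7.acc = false  [terminal]
10. n6.idx = true  [not D.tag]
11. n8.key = "uu"  [terminal]
12. n1.acc = "uux"  [a.key ++ "x"]
13. n9.tag = "zu"  ["zu"]
14. n10.hot = 26  [len(S.tag) + 24]
15. n10.val = 20  [len(S.tag) + 18]
16. n11.key = "kr"  [terminal]
17. n10.acc = "pw"  ["pw"]
18. n10.cnt = false  [A.val == A.hot]
19. n12.key = "rn"  [terminal]
20. n9.fin = true  [true]
21. n0.fin = true  [S₁.fin == true]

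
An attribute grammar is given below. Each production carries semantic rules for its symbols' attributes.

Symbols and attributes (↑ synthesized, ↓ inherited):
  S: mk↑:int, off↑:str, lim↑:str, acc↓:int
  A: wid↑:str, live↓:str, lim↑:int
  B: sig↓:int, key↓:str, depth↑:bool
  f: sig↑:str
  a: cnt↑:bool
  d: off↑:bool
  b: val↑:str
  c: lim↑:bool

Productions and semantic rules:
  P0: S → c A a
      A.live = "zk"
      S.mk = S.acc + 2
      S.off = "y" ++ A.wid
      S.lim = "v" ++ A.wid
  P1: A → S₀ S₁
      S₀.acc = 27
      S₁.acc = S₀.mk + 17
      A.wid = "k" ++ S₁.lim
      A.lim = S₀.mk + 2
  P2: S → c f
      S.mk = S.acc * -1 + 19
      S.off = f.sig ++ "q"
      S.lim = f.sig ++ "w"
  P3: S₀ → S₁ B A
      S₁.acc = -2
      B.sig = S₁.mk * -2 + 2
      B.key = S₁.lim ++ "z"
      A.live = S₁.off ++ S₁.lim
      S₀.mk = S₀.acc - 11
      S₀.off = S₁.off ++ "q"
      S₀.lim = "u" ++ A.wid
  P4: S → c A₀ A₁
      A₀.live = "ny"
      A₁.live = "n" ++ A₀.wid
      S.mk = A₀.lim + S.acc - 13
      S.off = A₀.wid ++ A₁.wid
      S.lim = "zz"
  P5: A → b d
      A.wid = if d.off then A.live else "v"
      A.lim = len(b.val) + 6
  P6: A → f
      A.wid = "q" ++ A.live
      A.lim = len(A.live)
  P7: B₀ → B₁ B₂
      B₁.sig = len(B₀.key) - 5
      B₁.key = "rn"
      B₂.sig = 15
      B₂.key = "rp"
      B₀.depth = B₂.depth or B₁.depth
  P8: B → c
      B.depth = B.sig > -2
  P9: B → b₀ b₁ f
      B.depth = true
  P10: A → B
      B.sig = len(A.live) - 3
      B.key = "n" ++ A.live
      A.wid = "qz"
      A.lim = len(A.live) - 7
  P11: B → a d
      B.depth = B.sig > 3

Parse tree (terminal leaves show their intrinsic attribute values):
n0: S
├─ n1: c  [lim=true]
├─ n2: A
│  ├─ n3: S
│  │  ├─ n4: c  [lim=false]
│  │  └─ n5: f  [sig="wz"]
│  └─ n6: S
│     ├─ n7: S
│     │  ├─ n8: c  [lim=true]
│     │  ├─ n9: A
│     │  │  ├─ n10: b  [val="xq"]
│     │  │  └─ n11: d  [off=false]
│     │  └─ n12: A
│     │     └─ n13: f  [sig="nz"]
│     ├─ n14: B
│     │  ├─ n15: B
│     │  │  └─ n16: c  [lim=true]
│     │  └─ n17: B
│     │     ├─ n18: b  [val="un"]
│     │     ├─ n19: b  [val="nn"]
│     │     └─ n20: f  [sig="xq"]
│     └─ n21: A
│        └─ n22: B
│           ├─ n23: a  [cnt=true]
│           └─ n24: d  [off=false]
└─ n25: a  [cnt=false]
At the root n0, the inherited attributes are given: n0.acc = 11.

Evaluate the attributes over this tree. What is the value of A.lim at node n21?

-1

1. n0.acc = 11  [given at root]
2. n1.lim = true  [terminal]
3. n2.live = "zk"  ["zk"]
4. n3.acc = 27  [27]
5. n4.lim = false  [terminal]
6. n5.sig = "wz"  [terminal]
7. n3.mk = -8  [S.acc * -1 + 19]
8. n3.off = "wzq"  [f.sig ++ "q"]
9. n3.lim = "wzw"  [f.sig ++ "w"]
10. n6.acc = 9  [S₀.mk + 17]
11. n7.acc = -2  [-2]
12. n8.lim = true  [terminal]
13. n9.live = "ny"  ["ny"]
14. n10.val = "xq"  [terminal]
15. n11.off = false  [terminal]
16. n9.wid = "v"  [if d.off then A.live else "v"]
17. n9.lim = 8  [len(b.val) + 6]
18. n12.live = "nv"  ["n" ++ A₀.wid]
19. n13.sig = "nz"  [terminal]
20. n12.wid = "qnv"  ["q" ++ A.live]
21. n12.lim = 2  [len(A.live)]
22. n7.mk = -7  [A₀.lim + S.acc - 13]
23. n7.off = "vqnv"  [A₀.wid ++ A₁.wid]
24. n7.lim = "zz"  ["zz"]
25. n14.sig = 16  [S₁.mk * -2 + 2]
26. n14.key = "zzz"  [S₁.lim ++ "z"]
27. n15.sig = -2  [len(B₀.key) - 5]
28. n15.key = "rn"  ["rn"]
29. n16.lim = true  [terminal]
30. n15.depth = false  [B.sig > -2]
31. n17.sig = 15  [15]
32. n17.key = "rp"  ["rp"]
33. n18.val = "un"  [terminal]
34. n19.val = "nn"  [terminal]
35. n20.sig = "xq"  [terminal]
36. n17.depth = true  [true]
37. n14.depth = true  [B₂.depth or B₁.depth]
38. n21.live = "vqnvzz"  [S₁.off ++ S₁.lim]
39. n22.sig = 3  [len(A.live) - 3]
40. n22.key = "nvqnvzz"  ["n" ++ A.live]
41. n23.cnt = true  [terminal]
42. n24.off = false  [terminal]
43. n22.depth = false  [B.sig > 3]
44. n21.wid = "qz"  ["qz"]
45. n21.lim = -1  [len(A.live) - 7]
46. n6.mk = -2  [S₀.acc - 11]
47. n6.off = "vqnvq"  [S₁.off ++ "q"]
48. n6.lim = "uqz"  ["u" ++ A.wid]
49. n2.wid = "kuqz"  ["k" ++ S₁.lim]
50. n2.lim = -6  [S₀.mk + 2]
51. n25.cnt = false  [terminal]
52. n0.mk = 13  [S.acc + 2]
53. n0.off = "ykuqz"  ["y" ++ A.wid]
54. n0.lim = "vkuqz"  ["v" ++ A.wid]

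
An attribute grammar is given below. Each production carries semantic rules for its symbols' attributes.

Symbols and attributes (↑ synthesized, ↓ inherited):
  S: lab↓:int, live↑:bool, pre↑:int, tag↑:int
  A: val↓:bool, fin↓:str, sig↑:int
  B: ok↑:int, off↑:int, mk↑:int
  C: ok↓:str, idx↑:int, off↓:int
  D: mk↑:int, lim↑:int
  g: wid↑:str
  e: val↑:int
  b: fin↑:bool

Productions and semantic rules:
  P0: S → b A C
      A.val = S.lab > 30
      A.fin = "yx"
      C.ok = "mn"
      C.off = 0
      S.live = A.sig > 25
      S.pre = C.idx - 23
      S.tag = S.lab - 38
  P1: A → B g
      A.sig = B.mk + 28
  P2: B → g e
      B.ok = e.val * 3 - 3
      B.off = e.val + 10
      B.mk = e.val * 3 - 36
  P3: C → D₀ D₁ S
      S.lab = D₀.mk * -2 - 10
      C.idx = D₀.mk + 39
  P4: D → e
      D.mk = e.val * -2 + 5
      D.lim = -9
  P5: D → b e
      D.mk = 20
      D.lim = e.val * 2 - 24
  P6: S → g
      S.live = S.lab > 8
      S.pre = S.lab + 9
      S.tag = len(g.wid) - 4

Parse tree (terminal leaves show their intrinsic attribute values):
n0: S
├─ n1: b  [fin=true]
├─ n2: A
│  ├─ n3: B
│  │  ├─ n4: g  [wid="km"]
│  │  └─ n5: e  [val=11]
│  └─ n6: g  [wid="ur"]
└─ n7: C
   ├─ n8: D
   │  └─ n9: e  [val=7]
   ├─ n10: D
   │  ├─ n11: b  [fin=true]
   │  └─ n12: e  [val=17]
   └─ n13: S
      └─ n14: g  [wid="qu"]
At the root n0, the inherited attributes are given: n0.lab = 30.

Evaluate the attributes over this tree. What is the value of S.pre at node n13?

1. n0.lab = 30  [given at root]
2. n1.fin = true  [terminal]
3. n2.val = false  [S.lab > 30]
4. n2.fin = "yx"  ["yx"]
5. n4.wid = "km"  [terminal]
6. n5.val = 11  [terminal]
7. n3.ok = 30  [e.val * 3 - 3]
8. n3.off = 21  [e.val + 10]
9. n3.mk = -3  [e.val * 3 - 36]
10. n6.wid = "ur"  [terminal]
11. n2.sig = 25  [B.mk + 28]
12. n7.ok = "mn"  ["mn"]
13. n7.off = 0  [0]
14. n9.val = 7  [terminal]
15. n8.mk = -9  [e.val * -2 + 5]
16. n8.lim = -9  [-9]
17. n11.fin = true  [terminal]
18. n12.val = 17  [terminal]
19. n10.mk = 20  [20]
20. n10.lim = 10  [e.val * 2 - 24]
21. n13.lab = 8  [D₀.mk * -2 - 10]
22. n14.wid = "qu"  [terminal]
23. n13.live = false  [S.lab > 8]
24. n13.pre = 17  [S.lab + 9]
25. n13.tag = -2  [len(g.wid) - 4]
26. n7.idx = 30  [D₀.mk + 39]
27. n0.live = false  [A.sig > 25]
28. n0.pre = 7  [C.idx - 23]
29. n0.tag = -8  [S.lab - 38]

17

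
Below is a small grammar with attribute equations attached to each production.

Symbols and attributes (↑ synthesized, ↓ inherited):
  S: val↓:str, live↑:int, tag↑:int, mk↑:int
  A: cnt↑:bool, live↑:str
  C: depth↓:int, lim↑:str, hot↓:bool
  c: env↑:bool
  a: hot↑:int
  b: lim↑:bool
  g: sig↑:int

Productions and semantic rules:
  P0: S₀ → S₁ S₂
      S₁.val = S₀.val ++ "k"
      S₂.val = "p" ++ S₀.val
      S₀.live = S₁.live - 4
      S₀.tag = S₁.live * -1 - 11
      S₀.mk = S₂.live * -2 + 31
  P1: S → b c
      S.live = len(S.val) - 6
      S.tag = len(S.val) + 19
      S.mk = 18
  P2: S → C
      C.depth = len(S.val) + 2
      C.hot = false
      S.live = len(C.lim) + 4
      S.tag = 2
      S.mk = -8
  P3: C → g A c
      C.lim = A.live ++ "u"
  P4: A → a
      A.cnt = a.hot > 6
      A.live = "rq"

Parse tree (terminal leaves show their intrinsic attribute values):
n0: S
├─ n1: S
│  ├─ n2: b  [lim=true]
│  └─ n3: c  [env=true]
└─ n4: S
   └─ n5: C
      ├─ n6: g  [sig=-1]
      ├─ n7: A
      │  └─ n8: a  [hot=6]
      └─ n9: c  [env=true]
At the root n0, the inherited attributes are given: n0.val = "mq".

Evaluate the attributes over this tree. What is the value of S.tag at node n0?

1. n0.val = "mq"  [given at root]
2. n1.val = "mqk"  [S₀.val ++ "k"]
3. n2.lim = true  [terminal]
4. n3.env = true  [terminal]
5. n1.live = -3  [len(S.val) - 6]
6. n1.tag = 22  [len(S.val) + 19]
7. n1.mk = 18  [18]
8. n4.val = "pmq"  ["p" ++ S₀.val]
9. n5.depth = 5  [len(S.val) + 2]
10. n5.hot = false  [false]
11. n6.sig = -1  [terminal]
12. n8.hot = 6  [terminal]
13. n7.cnt = false  [a.hot > 6]
14. n7.live = "rq"  ["rq"]
15. n9.env = true  [terminal]
16. n5.lim = "rqu"  [A.live ++ "u"]
17. n4.live = 7  [len(C.lim) + 4]
18. n4.tag = 2  [2]
19. n4.mk = -8  [-8]
20. n0.live = -7  [S₁.live - 4]
21. n0.tag = -8  [S₁.live * -1 - 11]
22. n0.mk = 17  [S₂.live * -2 + 31]

-8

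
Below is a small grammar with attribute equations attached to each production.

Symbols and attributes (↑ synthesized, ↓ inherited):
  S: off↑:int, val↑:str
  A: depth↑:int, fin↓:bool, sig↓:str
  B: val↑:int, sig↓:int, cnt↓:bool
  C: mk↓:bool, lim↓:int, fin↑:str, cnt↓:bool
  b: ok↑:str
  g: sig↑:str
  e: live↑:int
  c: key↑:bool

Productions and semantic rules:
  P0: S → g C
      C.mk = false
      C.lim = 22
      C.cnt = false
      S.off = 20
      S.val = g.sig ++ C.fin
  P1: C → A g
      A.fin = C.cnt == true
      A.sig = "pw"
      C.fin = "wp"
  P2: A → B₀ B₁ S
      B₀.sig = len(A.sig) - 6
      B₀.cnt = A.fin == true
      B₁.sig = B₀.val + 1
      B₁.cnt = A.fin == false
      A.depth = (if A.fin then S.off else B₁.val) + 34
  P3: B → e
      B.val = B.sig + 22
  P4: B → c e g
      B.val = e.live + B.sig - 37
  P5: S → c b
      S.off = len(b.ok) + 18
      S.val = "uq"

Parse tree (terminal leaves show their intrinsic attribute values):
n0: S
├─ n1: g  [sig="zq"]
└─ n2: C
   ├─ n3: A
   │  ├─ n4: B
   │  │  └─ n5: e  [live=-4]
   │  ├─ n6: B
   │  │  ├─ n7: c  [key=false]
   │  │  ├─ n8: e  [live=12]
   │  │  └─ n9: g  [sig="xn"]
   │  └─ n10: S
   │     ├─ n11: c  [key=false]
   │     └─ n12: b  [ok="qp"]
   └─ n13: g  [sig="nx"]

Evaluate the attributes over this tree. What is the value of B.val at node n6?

1. n1.sig = "zq"  [terminal]
2. n2.mk = false  [false]
3. n2.lim = 22  [22]
4. n2.cnt = false  [false]
5. n3.fin = false  [C.cnt == true]
6. n3.sig = "pw"  ["pw"]
7. n4.sig = -4  [len(A.sig) - 6]
8. n4.cnt = false  [A.fin == true]
9. n5.live = -4  [terminal]
10. n4.val = 18  [B.sig + 22]
11. n6.sig = 19  [B₀.val + 1]
12. n6.cnt = true  [A.fin == false]
13. n7.key = false  [terminal]
14. n8.live = 12  [terminal]
15. n9.sig = "xn"  [terminal]
16. n6.val = -6  [e.live + B.sig - 37]
17. n11.key = false  [terminal]
18. n12.ok = "qp"  [terminal]
19. n10.off = 20  [len(b.ok) + 18]
20. n10.val = "uq"  ["uq"]
21. n3.depth = 28  [(if A.fin then S.off else B₁.val) + 34]
22. n13.sig = "nx"  [terminal]
23. n2.fin = "wp"  ["wp"]
24. n0.off = 20  [20]
25. n0.val = "zqwp"  [g.sig ++ C.fin]

-6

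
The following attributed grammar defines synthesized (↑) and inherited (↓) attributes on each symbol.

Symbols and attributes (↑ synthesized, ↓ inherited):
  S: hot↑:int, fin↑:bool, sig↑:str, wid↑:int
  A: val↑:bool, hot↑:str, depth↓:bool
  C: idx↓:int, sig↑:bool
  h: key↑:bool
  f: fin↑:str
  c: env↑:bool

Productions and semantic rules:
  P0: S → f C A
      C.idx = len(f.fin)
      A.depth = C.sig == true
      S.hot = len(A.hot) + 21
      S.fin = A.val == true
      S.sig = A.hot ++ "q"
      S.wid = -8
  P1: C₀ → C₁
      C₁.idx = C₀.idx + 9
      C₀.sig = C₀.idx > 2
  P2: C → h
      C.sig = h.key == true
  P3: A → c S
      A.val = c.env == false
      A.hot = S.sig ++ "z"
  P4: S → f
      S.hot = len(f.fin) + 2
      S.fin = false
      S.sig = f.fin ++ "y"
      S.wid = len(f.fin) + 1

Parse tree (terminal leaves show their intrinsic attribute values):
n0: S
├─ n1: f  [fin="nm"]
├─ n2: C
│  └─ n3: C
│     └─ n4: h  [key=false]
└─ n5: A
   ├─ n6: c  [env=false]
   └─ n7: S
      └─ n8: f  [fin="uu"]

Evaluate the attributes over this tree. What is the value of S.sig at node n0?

"uuyzq"

1. n1.fin = "nm"  [terminal]
2. n2.idx = 2  [len(f.fin)]
3. n3.idx = 11  [C₀.idx + 9]
4. n4.key = false  [terminal]
5. n3.sig = false  [h.key == true]
6. n2.sig = false  [C₀.idx > 2]
7. n5.depth = false  [C.sig == true]
8. n6.env = false  [terminal]
9. n8.fin = "uu"  [terminal]
10. n7.hot = 4  [len(f.fin) + 2]
11. n7.fin = false  [false]
12. n7.sig = "uuy"  [f.fin ++ "y"]
13. n7.wid = 3  [len(f.fin) + 1]
14. n5.val = true  [c.env == false]
15. n5.hot = "uuyz"  [S.sig ++ "z"]
16. n0.hot = 25  [len(A.hot) + 21]
17. n0.fin = true  [A.val == true]
18. n0.sig = "uuyzq"  [A.hot ++ "q"]
19. n0.wid = -8  [-8]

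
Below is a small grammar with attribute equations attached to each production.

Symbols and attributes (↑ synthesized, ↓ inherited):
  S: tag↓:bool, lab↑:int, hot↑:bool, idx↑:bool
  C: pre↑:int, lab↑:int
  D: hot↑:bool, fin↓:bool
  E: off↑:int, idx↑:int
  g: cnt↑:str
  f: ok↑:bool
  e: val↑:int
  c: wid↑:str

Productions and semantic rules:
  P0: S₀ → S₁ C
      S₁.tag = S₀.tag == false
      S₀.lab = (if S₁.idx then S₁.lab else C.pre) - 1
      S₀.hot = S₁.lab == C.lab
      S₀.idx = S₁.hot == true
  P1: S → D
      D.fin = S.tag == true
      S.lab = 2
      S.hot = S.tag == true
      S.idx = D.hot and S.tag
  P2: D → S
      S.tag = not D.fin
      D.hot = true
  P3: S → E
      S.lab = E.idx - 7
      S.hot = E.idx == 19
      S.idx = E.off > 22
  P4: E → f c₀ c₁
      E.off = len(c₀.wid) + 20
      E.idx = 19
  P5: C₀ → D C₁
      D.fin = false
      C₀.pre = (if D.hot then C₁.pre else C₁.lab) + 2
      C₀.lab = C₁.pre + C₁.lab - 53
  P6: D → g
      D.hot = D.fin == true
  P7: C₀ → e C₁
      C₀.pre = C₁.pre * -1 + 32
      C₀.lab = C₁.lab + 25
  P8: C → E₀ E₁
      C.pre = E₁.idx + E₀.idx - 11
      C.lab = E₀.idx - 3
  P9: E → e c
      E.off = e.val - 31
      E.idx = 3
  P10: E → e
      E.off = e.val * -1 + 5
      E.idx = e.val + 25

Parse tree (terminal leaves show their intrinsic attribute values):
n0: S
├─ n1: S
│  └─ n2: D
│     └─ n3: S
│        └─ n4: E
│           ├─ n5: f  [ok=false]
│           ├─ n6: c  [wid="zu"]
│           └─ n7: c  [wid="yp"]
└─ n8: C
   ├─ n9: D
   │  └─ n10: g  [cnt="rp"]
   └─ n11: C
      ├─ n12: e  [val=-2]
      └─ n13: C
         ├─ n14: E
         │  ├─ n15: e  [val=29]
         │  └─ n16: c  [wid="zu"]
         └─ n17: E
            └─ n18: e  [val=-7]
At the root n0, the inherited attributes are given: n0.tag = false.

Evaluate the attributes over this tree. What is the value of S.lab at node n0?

1. n0.tag = false  [given at root]
2. n1.tag = true  [S₀.tag == false]
3. n2.fin = true  [S.tag == true]
4. n3.tag = false  [not D.fin]
5. n5.ok = false  [terminal]
6. n6.wid = "zu"  [terminal]
7. n7.wid = "yp"  [terminal]
8. n4.off = 22  [len(c₀.wid) + 20]
9. n4.idx = 19  [19]
10. n3.lab = 12  [E.idx - 7]
11. n3.hot = true  [E.idx == 19]
12. n3.idx = false  [E.off > 22]
13. n2.hot = true  [true]
14. n1.lab = 2  [2]
15. n1.hot = true  [S.tag == true]
16. n1.idx = true  [D.hot and S.tag]
17. n9.fin = false  [false]
18. n10.cnt = "rp"  [terminal]
19. n9.hot = false  [D.fin == true]
20. n12.val = -2  [terminal]
21. n15.val = 29  [terminal]
22. n16.wid = "zu"  [terminal]
23. n14.off = -2  [e.val - 31]
24. n14.idx = 3  [3]
25. n18.val = -7  [terminal]
26. n17.off = 12  [e.val * -1 + 5]
27. n17.idx = 18  [e.val + 25]
28. n13.pre = 10  [E₁.idx + E₀.idx - 11]
29. n13.lab = 0  [E₀.idx - 3]
30. n11.pre = 22  [C₁.pre * -1 + 32]
31. n11.lab = 25  [C₁.lab + 25]
32. n8.pre = 27  [(if D.hot then C₁.pre else C₁.lab) + 2]
33. n8.lab = -6  [C₁.pre + C₁.lab - 53]
34. n0.lab = 1  [(if S₁.idx then S₁.lab else C.pre) - 1]
35. n0.hot = false  [S₁.lab == C.lab]
36. n0.idx = true  [S₁.hot == true]

1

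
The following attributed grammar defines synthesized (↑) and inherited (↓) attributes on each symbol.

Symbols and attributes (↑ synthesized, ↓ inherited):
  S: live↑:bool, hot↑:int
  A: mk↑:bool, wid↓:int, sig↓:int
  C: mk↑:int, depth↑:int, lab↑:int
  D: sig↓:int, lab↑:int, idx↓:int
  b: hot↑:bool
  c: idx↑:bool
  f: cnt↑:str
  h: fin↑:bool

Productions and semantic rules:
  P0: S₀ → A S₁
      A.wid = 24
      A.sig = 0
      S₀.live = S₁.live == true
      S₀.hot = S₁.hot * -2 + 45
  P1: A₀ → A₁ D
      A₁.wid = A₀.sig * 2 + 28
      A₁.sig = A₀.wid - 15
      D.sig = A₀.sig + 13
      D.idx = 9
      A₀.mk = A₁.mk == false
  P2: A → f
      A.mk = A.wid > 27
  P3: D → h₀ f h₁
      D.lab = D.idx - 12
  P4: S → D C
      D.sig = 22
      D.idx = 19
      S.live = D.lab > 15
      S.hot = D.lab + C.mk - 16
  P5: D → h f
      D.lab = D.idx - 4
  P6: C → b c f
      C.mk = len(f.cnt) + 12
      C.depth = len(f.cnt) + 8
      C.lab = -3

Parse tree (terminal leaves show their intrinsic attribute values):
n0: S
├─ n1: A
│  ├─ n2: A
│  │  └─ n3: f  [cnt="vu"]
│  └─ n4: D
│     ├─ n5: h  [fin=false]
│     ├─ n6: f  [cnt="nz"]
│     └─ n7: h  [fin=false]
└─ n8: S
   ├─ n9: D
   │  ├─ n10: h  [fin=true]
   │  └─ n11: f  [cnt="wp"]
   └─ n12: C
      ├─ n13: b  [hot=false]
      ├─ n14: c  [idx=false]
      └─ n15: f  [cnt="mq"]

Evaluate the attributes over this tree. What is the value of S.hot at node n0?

19

1. n1.wid = 24  [24]
2. n1.sig = 0  [0]
3. n2.wid = 28  [A₀.sig * 2 + 28]
4. n2.sig = 9  [A₀.wid - 15]
5. n3.cnt = "vu"  [terminal]
6. n2.mk = true  [A.wid > 27]
7. n4.sig = 13  [A₀.sig + 13]
8. n4.idx = 9  [9]
9. n5.fin = false  [terminal]
10. n6.cnt = "nz"  [terminal]
11. n7.fin = false  [terminal]
12. n4.lab = -3  [D.idx - 12]
13. n1.mk = false  [A₁.mk == false]
14. n9.sig = 22  [22]
15. n9.idx = 19  [19]
16. n10.fin = true  [terminal]
17. n11.cnt = "wp"  [terminal]
18. n9.lab = 15  [D.idx - 4]
19. n13.hot = false  [terminal]
20. n14.idx = false  [terminal]
21. n15.cnt = "mq"  [terminal]
22. n12.mk = 14  [len(f.cnt) + 12]
23. n12.depth = 10  [len(f.cnt) + 8]
24. n12.lab = -3  [-3]
25. n8.live = false  [D.lab > 15]
26. n8.hot = 13  [D.lab + C.mk - 16]
27. n0.live = false  [S₁.live == true]
28. n0.hot = 19  [S₁.hot * -2 + 45]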